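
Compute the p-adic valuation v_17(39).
v_17(39) = 0

v_17(n) is the largest exponent k such that 17^k divides n. Factor out: 39 = 17^0 · 39. (Sign doesn't affect v_p.) So v_17(39) = 0.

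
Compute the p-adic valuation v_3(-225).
v_3(-225) = 2

v_3(n) is the largest exponent k such that 3^k divides n. Factor out: -225 = -3^2 · 25. (Sign doesn't affect v_p.) So v_3(-225) = 2.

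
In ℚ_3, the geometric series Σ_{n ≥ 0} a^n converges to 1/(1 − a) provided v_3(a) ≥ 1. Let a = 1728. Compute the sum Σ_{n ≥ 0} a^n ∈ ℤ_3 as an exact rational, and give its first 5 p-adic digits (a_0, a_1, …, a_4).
Σ a^n = 1/(1 − a) = -1/1727;  first 5 digits = (1, 0, 0, 1, 0)

v_3(a) = 3 ≥ 1, so the series converges in ℤ_3 to 1/(1 − a) = 1/(1 − 1728) = -1/1727. Expand this rational in ℤ_3: compute digits iteratively via d_i = x_i mod 3, x_{i+1} = (x_i − d_i)/3. The first 5 digits are (1, 0, 0, 1, 0).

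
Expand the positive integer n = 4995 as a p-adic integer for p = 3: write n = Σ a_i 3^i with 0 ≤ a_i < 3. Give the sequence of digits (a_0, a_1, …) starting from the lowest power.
(a_0, a_1, …) = (0, 0, 0, 2, 1, 2, 0, 2)

Repeated division by 3 gives the digits low-to-high: 4995 = 2·3^3 + 1·3^4 + 2·3^5 + 2·3^7. Digit sequence: (0, 0, 0, 2, 1, 2, 0, 2).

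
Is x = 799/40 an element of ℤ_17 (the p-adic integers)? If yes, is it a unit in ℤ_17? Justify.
x ∈ ℤ_17 but not a unit; v_17(x) = 1 > 0

ℤ_17 = {x ∈ ℚ_17 : v_17(x) ≥ 0} and ℤ_17^× = {x ∈ ℤ_17 : v_17(x) = 0}. Here v_17(799/40) = v_17(num) − v_17(den) = 1; compare against these criteria.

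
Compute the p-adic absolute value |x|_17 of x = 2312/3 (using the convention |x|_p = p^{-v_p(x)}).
|2312/3|_17 = 1/289

Step 1 — compute v_17(x) by factoring powers of 17 out of the numerator and denominator: v_17(2312/3) = 2. Step 2 — apply |x|_p = p^{-v_p(x)} = 17^{-2} = 1/289.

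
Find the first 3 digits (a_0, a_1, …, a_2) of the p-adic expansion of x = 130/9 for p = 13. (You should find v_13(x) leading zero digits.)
(a_0, …, a_2) = (0, 4, 7)

v_13(130/9) = 1, so a_0 = ... = a_0 = 0. Factor out: x = 13^1 · u with u = 10/9 a unit in ℤ_13. Expand u iteratively via a_{v+i} = u_i mod 13, u_{i+1} = (u_i − a_{v+i})/13:
  u_0 = 10/9;  a_1 = 4;  u_1 = (u_0 − 4)/13 = -2/9
  u_1 = -2/9;  a_2 = 7;  u_2 = (u_1 − 7)/13 = -5/9
Digits: (0, 4, 7).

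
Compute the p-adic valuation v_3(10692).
v_3(10692) = 5

v_3(n) is the largest exponent k such that 3^k divides n. Factor out: 10692 = 3^5 · 44. (Sign doesn't affect v_p.) So v_3(10692) = 5.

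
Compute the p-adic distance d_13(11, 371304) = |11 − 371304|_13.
d_13(11, 371304) = 1/371293

Step 1 — x − y = 11 − 371304 = -371293. Step 2 — v_13(-371293) = 5 (factor: -371293 = −(13^5 · 1); the sign does not affect v_p). Step 3 — |x − y|_13 = 13^{-5} = 1/371293.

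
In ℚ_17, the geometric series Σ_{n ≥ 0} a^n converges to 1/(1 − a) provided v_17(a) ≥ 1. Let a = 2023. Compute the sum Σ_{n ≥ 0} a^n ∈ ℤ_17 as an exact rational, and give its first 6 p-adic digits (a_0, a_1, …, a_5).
Σ a^n = 1/(1 − a) = -1/2022;  first 6 digits = (1, 0, 7, 0, 15, 2)

v_17(a) = 2 ≥ 1, so the series converges in ℤ_17 to 1/(1 − a) = 1/(1 − 2023) = -1/2022. Expand this rational in ℤ_17: compute digits iteratively via d_i = x_i mod 17, x_{i+1} = (x_i − d_i)/17. The first 6 digits are (1, 0, 7, 0, 15, 2).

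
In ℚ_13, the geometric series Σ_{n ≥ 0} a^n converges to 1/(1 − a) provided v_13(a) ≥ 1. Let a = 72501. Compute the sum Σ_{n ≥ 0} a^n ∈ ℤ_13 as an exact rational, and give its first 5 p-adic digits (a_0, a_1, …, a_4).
Σ a^n = 1/(1 − a) = -1/72500;  first 5 digits = (1, 0, 0, 7, 2)

v_13(a) = 3 ≥ 1, so the series converges in ℤ_13 to 1/(1 − a) = 1/(1 − 72501) = -1/72500. Expand this rational in ℤ_13: compute digits iteratively via d_i = x_i mod 13, x_{i+1} = (x_i − d_i)/13. The first 5 digits are (1, 0, 0, 7, 2).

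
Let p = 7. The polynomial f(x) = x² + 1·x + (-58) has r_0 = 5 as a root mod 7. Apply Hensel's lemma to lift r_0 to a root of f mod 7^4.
r_3 = 2217 (mod 2401)

Hensel: r_{i+1} = r_i − f(r_i)·(f′(r_i))^{-1} mod 7^{i+2}, f′(x) = 2x + 1. Iterate:
  r_0 = 5 (mod 7)
  r_1 = 12 (mod 49)
  r_2 = 159 (mod 343)
  r_3 = 2217 (mod 2401)
Final: r = 2217 satisfies f(r) ≡ 0 mod 7^4.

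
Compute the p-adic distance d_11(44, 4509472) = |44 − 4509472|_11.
d_11(44, 4509472) = 1/161051

Step 1 — x − y = 44 − 4509472 = -4509428. Step 2 — v_11(-4509428) = 5 (factor: -4509428 = −(11^5 · 28); the sign does not affect v_p). Step 3 — |x − y|_11 = 11^{-5} = 1/161051.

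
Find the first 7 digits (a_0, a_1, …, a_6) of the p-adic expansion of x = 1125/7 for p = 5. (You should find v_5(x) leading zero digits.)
(a_0, …, a_6) = (0, 0, 0, 2, 2, 1, 4)

v_5(1125/7) = 3, so a_0 = ... = a_2 = 0. Factor out: x = 5^3 · u with u = 9/7 a unit in ℤ_5. Expand u iteratively via a_{v+i} = u_i mod 5, u_{i+1} = (u_i − a_{v+i})/5:
  u_0 = 9/7;  a_3 = 2;  u_1 = (u_0 − 2)/5 = -1/7
  u_1 = -1/7;  a_4 = 2;  u_2 = (u_1 − 2)/5 = -3/7
  u_2 = -3/7;  a_5 = 1;  u_3 = (u_2 − 1)/5 = -2/7
  u_3 = -2/7;  a_6 = 4;  u_4 = (u_3 − 4)/5 = -6/7
Digits: (0, 0, 0, 2, 2, 1, 4).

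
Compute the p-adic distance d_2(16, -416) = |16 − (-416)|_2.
d_2(16, -416) = 1/16

Step 1 — x − y = 16 − (-416) = 432. Step 2 — v_2(432) = 4 (factor: 432 = (2^4 · 27); the sign does not affect v_p). Step 3 — |x − y|_2 = 2^{-4} = 1/16.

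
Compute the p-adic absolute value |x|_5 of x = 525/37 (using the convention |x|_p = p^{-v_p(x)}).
|525/37|_5 = 1/25

Step 1 — compute v_5(x) by factoring powers of 5 out of the numerator and denominator: v_5(525/37) = 2. Step 2 — apply |x|_p = p^{-v_p(x)} = 5^{-2} = 1/25.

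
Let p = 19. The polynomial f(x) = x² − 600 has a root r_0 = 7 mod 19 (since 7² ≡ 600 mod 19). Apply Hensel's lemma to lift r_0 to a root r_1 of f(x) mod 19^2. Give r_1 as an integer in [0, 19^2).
r_1 = 330 (mod 361)

Hensel's recurrence: r_{i+1} = r_i − f(r_i)·(f′(r_i))^{-1} mod 19^{i+2}, with f′(x) = 2x. Iterate:
  r_0 = 7 (mod 19)
  r_1 = 330 (mod 361)
Final: r_1 = 330, and one checks f(r_1) ≡ 0 mod 19^2.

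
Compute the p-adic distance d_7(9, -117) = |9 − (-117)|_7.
d_7(9, -117) = 1/7

Step 1 — x − y = 9 − (-117) = 126. Step 2 — v_7(126) = 1 (factor: 126 = (7^1 · 18); the sign does not affect v_p). Step 3 — |x − y|_7 = 7^{-1} = 1/7.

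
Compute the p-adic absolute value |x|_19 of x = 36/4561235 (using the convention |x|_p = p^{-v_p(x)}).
|36/4561235|_19 = 130321

Step 1 — compute v_19(x) by factoring powers of 19 out of the numerator and denominator: v_19(36/4561235) = -4. Step 2 — apply |x|_p = p^{-v_p(x)} = 19^{4} = 130321.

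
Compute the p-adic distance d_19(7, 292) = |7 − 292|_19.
d_19(7, 292) = 1/19

Step 1 — x − y = 7 − 292 = -285. Step 2 — v_19(-285) = 1 (factor: -285 = −(19^1 · 15); the sign does not affect v_p). Step 3 — |x − y|_19 = 19^{-1} = 1/19.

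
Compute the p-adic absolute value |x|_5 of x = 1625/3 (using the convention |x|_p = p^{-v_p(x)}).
|1625/3|_5 = 1/125

Step 1 — compute v_5(x) by factoring powers of 5 out of the numerator and denominator: v_5(1625/3) = 3. Step 2 — apply |x|_p = p^{-v_p(x)} = 5^{-3} = 1/125.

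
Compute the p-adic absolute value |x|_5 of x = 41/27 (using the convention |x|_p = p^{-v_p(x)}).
|41/27|_5 = 1

Step 1 — compute v_5(x) by factoring powers of 5 out of the numerator and denominator: v_5(41/27) = 0. Step 2 — apply |x|_p = p^{-v_p(x)} = 5^{0} = 1.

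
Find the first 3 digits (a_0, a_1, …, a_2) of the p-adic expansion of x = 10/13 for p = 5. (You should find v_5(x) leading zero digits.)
(a_0, …, a_2) = (0, 4, 0)

v_5(10/13) = 1, so a_0 = ... = a_0 = 0. Factor out: x = 5^1 · u with u = 2/13 a unit in ℤ_5. Expand u iteratively via a_{v+i} = u_i mod 5, u_{i+1} = (u_i − a_{v+i})/5:
  u_0 = 2/13;  a_1 = 4;  u_1 = (u_0 − 4)/5 = -10/13
  u_1 = -10/13;  a_2 = 0;  u_2 = (u_1 − 0)/5 = -2/13
Digits: (0, 4, 0).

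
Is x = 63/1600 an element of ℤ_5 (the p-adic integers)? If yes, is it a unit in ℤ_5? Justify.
x ∉ ℤ_5 (v_5(x) = -2 < 0)

ℤ_5 = {x ∈ ℚ_5 : v_5(x) ≥ 0} and ℤ_5^× = {x ∈ ℤ_5 : v_5(x) = 0}. Here v_5(63/1600) = v_5(num) − v_5(den) = -2; compare against these criteria.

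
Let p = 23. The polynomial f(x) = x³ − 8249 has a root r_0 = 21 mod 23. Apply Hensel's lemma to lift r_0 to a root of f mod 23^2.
r_1 = 113 (mod 529)

Hensel: r_{i+1} = r_i − f(r_i)/f′(r_i) mod 23^{i+2}, where f′(x) = 3x². Iterate:
  r_0 = 21 (mod 23)
  r_1 = 113 (mod 529)
Final: r = 113 with f(r) ≡ 0 mod 23^2.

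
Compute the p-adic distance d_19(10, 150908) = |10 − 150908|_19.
d_19(10, 150908) = 1/6859

Step 1 — x − y = 10 − 150908 = -150898. Step 2 — v_19(-150898) = 3 (factor: -150898 = −(19^3 · 22); the sign does not affect v_p). Step 3 — |x − y|_19 = 19^{-3} = 1/6859.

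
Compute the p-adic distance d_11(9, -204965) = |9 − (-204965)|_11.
d_11(9, -204965) = 1/14641

Step 1 — x − y = 9 − (-204965) = 204974. Step 2 — v_11(204974) = 4 (factor: 204974 = (11^4 · 14); the sign does not affect v_p). Step 3 — |x − y|_11 = 11^{-4} = 1/14641.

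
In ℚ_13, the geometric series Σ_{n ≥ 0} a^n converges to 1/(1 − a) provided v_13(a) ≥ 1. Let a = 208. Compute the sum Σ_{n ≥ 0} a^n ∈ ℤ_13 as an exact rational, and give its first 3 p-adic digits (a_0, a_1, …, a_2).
Σ a^n = 1/(1 − a) = -1/207;  first 3 digits = (1, 3, 10)

v_13(a) = 1 ≥ 1, so the series converges in ℤ_13 to 1/(1 − a) = 1/(1 − 208) = -1/207. Expand this rational in ℤ_13: compute digits iteratively via d_i = x_i mod 13, x_{i+1} = (x_i − d_i)/13. The first 3 digits are (1, 3, 10).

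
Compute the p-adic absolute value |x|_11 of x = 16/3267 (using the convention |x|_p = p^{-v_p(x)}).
|16/3267|_11 = 121

Step 1 — compute v_11(x) by factoring powers of 11 out of the numerator and denominator: v_11(16/3267) = -2. Step 2 — apply |x|_p = p^{-v_p(x)} = 11^{2} = 121.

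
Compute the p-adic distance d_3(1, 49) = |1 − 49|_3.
d_3(1, 49) = 1/3

Step 1 — x − y = 1 − 49 = -48. Step 2 — v_3(-48) = 1 (factor: -48 = −(3^1 · 16); the sign does not affect v_p). Step 3 — |x − y|_3 = 3^{-1} = 1/3.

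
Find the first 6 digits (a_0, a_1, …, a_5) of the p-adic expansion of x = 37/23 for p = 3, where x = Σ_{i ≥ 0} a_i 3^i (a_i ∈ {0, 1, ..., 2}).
(a_0, …, a_5) = (2, 0, 1, 2, 0, 0)

v_3(37/23) = 0 (numerator and denominator both coprime to 3), so x ∈ ℤ_3^×. Compute digits iteratively via a_i = x_i mod 3, x_{i+1} = (x_i − a_i)/3, with x_0 = x:
  x_0 = 37/23;  a_0 = 2;  x_1 = (x_0 − 2)/3 = -3/23
  x_1 = -3/23;  a_1 = 0;  x_2 = (x_1 − 0)/3 = -1/23
  x_2 = -1/23;  a_2 = 1;  x_3 = (x_2 − 1)/3 = -8/23
  x_3 = -8/23;  a_3 = 2;  x_4 = (x_3 − 2)/3 = -18/23
  x_4 = -18/23;  a_4 = 0;  x_5 = (x_4 − 0)/3 = -6/23
  x_5 = -6/23;  a_5 = 0;  x_6 = (x_5 − 0)/3 = -2/23
Digits: (2, 0, 1, 2, 0, 0).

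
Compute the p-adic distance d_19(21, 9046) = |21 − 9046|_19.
d_19(21, 9046) = 1/361

Step 1 — x − y = 21 − 9046 = -9025. Step 2 — v_19(-9025) = 2 (factor: -9025 = −(19^2 · 25); the sign does not affect v_p). Step 3 — |x − y|_19 = 19^{-2} = 1/361.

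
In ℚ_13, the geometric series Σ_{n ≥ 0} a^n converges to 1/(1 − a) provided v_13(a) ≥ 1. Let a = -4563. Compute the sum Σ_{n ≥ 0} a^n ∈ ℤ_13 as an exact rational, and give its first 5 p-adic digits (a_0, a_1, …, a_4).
Σ a^n = 1/(1 − a) = 1/4564;  first 5 digits = (1, 0, 12, 10, 0)

v_13(a) = 2 ≥ 1, so the series converges in ℤ_13 to 1/(1 − a) = 1/(1 − (-4563)) = 1/4564. Expand this rational in ℤ_13: compute digits iteratively via d_i = x_i mod 13, x_{i+1} = (x_i − d_i)/13. The first 5 digits are (1, 0, 12, 10, 0).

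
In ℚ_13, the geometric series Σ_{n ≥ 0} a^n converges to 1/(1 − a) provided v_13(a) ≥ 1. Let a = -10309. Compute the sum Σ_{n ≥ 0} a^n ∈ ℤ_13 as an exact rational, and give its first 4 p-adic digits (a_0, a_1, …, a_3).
Σ a^n = 1/(1 − a) = 1/10310;  first 4 digits = (1, 0, 4, 8)

v_13(a) = 2 ≥ 1, so the series converges in ℤ_13 to 1/(1 − a) = 1/(1 − (-10309)) = 1/10310. Expand this rational in ℤ_13: compute digits iteratively via d_i = x_i mod 13, x_{i+1} = (x_i − d_i)/13. The first 4 digits are (1, 0, 4, 8).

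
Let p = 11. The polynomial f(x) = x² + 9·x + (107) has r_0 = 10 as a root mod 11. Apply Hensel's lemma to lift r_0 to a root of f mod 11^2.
r_1 = 54 (mod 121)

Hensel: r_{i+1} = r_i − f(r_i)·(f′(r_i))^{-1} mod 11^{i+2}, f′(x) = 2x + 9. Iterate:
  r_0 = 10 (mod 11)
  r_1 = 54 (mod 121)
Final: r = 54 satisfies f(r) ≡ 0 mod 11^2.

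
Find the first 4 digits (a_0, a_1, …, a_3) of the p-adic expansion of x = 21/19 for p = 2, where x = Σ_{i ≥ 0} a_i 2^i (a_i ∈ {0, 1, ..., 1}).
(a_0, …, a_3) = (1, 1, 1, 0)

v_2(21/19) = 0 (numerator and denominator both coprime to 2), so x ∈ ℤ_2^×. Compute digits iteratively via a_i = x_i mod 2, x_{i+1} = (x_i − a_i)/2, with x_0 = x:
  x_0 = 21/19;  a_0 = 1;  x_1 = (x_0 − 1)/2 = 1/19
  x_1 = 1/19;  a_1 = 1;  x_2 = (x_1 − 1)/2 = -9/19
  x_2 = -9/19;  a_2 = 1;  x_3 = (x_2 − 1)/2 = -14/19
  x_3 = -14/19;  a_3 = 0;  x_4 = (x_3 − 0)/2 = -7/19
Digits: (1, 1, 1, 0).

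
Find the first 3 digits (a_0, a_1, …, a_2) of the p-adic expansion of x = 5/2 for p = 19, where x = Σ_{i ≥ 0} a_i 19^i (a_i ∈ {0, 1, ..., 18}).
(a_0, …, a_2) = (12, 9, 9)

v_19(5/2) = 0 (numerator and denominator both coprime to 19), so x ∈ ℤ_19^×. Compute digits iteratively via a_i = x_i mod 19, x_{i+1} = (x_i − a_i)/19, with x_0 = x:
  x_0 = 5/2;  a_0 = 12;  x_1 = (x_0 − 12)/19 = -1/2
  x_1 = -1/2;  a_1 = 9;  x_2 = (x_1 − 9)/19 = -1/2
  x_2 = -1/2;  a_2 = 9;  x_3 = (x_2 − 9)/19 = -1/2
Digits: (12, 9, 9).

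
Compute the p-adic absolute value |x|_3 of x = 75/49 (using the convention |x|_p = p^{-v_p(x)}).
|75/49|_3 = 1/3

Step 1 — compute v_3(x) by factoring powers of 3 out of the numerator and denominator: v_3(75/49) = 1. Step 2 — apply |x|_p = p^{-v_p(x)} = 3^{-1} = 1/3.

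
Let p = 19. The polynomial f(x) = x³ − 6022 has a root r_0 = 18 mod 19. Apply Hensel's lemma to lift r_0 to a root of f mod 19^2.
r_1 = 322 (mod 361)

Hensel: r_{i+1} = r_i − f(r_i)/f′(r_i) mod 19^{i+2}, where f′(x) = 3x². Iterate:
  r_0 = 18 (mod 19)
  r_1 = 322 (mod 361)
Final: r = 322 with f(r) ≡ 0 mod 19^2.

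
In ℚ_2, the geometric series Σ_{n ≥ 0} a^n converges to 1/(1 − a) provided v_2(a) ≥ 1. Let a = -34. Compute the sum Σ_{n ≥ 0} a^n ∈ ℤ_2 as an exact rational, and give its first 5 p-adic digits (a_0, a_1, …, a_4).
Σ a^n = 1/(1 − a) = 1/35;  first 5 digits = (1, 1, 0, 1, 0)

v_2(a) = 1 ≥ 1, so the series converges in ℤ_2 to 1/(1 − a) = 1/(1 − (-34)) = 1/35. Expand this rational in ℤ_2: compute digits iteratively via d_i = x_i mod 2, x_{i+1} = (x_i − d_i)/2. The first 5 digits are (1, 1, 0, 1, 0).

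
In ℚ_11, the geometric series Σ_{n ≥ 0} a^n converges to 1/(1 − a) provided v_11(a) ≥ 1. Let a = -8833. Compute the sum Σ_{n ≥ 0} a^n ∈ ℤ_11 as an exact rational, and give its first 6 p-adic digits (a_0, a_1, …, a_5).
Σ a^n = 1/(1 − a) = 1/8834;  first 6 digits = (1, 0, 4, 4, 4, 0)

v_11(a) = 2 ≥ 1, so the series converges in ℤ_11 to 1/(1 − a) = 1/(1 − (-8833)) = 1/8834. Expand this rational in ℤ_11: compute digits iteratively via d_i = x_i mod 11, x_{i+1} = (x_i − d_i)/11. The first 6 digits are (1, 0, 4, 4, 4, 0).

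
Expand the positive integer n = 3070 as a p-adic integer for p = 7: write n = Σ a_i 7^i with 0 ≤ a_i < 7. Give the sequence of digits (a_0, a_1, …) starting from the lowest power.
(a_0, a_1, …) = (4, 4, 6, 1, 1)

Repeated division by 7 gives the digits low-to-high: 3070 = 4 + 4·7^1 + 6·7^2 + 1·7^3 + 1·7^4. Digit sequence: (4, 4, 6, 1, 1).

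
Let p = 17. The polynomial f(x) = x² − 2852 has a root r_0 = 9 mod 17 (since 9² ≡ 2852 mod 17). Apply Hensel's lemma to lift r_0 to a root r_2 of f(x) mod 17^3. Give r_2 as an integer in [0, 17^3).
r_2 = 468 (mod 4913)

Hensel's recurrence: r_{i+1} = r_i − f(r_i)·(f′(r_i))^{-1} mod 17^{i+2}, with f′(x) = 2x. Iterate:
  r_0 = 9 (mod 17)
  r_1 = 179 (mod 289)
  r_2 = 468 (mod 4913)
Final: r_2 = 468, and one checks f(r_2) ≡ 0 mod 17^3.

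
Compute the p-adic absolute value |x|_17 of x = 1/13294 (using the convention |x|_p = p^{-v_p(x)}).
|1/13294|_17 = 289

Step 1 — compute v_17(x) by factoring powers of 17 out of the numerator and denominator: v_17(1/13294) = -2. Step 2 — apply |x|_p = p^{-v_p(x)} = 17^{2} = 289.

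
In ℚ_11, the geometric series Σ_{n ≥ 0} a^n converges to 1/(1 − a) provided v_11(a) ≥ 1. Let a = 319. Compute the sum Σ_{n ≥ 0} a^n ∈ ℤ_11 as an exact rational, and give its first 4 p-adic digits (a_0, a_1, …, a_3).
Σ a^n = 1/(1 − a) = -1/318;  first 4 digits = (1, 7, 7, 1)

v_11(a) = 1 ≥ 1, so the series converges in ℤ_11 to 1/(1 − a) = 1/(1 − 319) = -1/318. Expand this rational in ℤ_11: compute digits iteratively via d_i = x_i mod 11, x_{i+1} = (x_i − d_i)/11. The first 4 digits are (1, 7, 7, 1).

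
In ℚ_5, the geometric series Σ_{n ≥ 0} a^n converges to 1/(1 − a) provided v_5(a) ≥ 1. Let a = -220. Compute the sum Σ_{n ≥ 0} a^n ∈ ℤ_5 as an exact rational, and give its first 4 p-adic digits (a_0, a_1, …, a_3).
Σ a^n = 1/(1 − a) = 1/221;  first 4 digits = (1, 1, 2, 1)

v_5(a) = 1 ≥ 1, so the series converges in ℤ_5 to 1/(1 − a) = 1/(1 − (-220)) = 1/221. Expand this rational in ℤ_5: compute digits iteratively via d_i = x_i mod 5, x_{i+1} = (x_i − d_i)/5. The first 4 digits are (1, 1, 2, 1).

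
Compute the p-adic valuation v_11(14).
v_11(14) = 0

v_11(n) is the largest exponent k such that 11^k divides n. Factor out: 14 = 11^0 · 14. (Sign doesn't affect v_p.) So v_11(14) = 0.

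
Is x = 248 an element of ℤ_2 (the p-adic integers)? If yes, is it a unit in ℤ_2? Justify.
x ∈ ℤ_2 but not a unit; v_2(x) = 3 > 0

ℤ_2 = {x ∈ ℚ_2 : v_2(x) ≥ 0} and ℤ_2^× = {x ∈ ℤ_2 : v_2(x) = 0}. Here v_2(248) = v_2(num) − v_2(den) = 3; compare against these criteria.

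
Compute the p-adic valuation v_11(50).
v_11(50) = 0

v_11(n) is the largest exponent k such that 11^k divides n. Factor out: 50 = 11^0 · 50. (Sign doesn't affect v_p.) So v_11(50) = 0.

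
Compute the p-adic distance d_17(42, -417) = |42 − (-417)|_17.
d_17(42, -417) = 1/17

Step 1 — x − y = 42 − (-417) = 459. Step 2 — v_17(459) = 1 (factor: 459 = (17^1 · 27); the sign does not affect v_p). Step 3 — |x − y|_17 = 17^{-1} = 1/17.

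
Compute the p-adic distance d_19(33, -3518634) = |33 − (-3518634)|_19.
d_19(33, -3518634) = 1/130321

Step 1 — x − y = 33 − (-3518634) = 3518667. Step 2 — v_19(3518667) = 4 (factor: 3518667 = (19^4 · 27); the sign does not affect v_p). Step 3 — |x − y|_19 = 19^{-4} = 1/130321.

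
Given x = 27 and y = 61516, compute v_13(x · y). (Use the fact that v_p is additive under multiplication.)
v_13(1660932) = 3

v_p(x) = 0 (factor: 27 = 13^0 · 27); v_p(y) = 3 (factor: 61516 = 13^3 · 28). Additivity: v_p(xy) = v_p(x) + v_p(y) = 0 + 3 = 3. (Direct check: xy = 1660932 = 13^3 · (756).)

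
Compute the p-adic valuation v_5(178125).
v_5(178125) = 5

v_5(n) is the largest exponent k such that 5^k divides n. Factor out: 178125 = 5^5 · 57. (Sign doesn't affect v_p.) So v_5(178125) = 5.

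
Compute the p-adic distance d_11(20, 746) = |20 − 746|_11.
d_11(20, 746) = 1/121

Step 1 — x − y = 20 − 746 = -726. Step 2 — v_11(-726) = 2 (factor: -726 = −(11^2 · 6); the sign does not affect v_p). Step 3 — |x − y|_11 = 11^{-2} = 1/121.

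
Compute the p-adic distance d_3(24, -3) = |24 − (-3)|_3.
d_3(24, -3) = 1/27

Step 1 — x − y = 24 − (-3) = 27. Step 2 — v_3(27) = 3 (factor: 27 = (3^3 · 1); the sign does not affect v_p). Step 3 — |x − y|_3 = 3^{-3} = 1/27.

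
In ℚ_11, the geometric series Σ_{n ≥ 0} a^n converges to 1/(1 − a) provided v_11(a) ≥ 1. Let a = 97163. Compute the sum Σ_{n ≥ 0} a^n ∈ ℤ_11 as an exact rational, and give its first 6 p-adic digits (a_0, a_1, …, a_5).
Σ a^n = 1/(1 − a) = -1/97162;  first 6 digits = (1, 0, 0, 7, 6, 0)

v_11(a) = 3 ≥ 1, so the series converges in ℤ_11 to 1/(1 − a) = 1/(1 − 97163) = -1/97162. Expand this rational in ℤ_11: compute digits iteratively via d_i = x_i mod 11, x_{i+1} = (x_i − d_i)/11. The first 6 digits are (1, 0, 0, 7, 6, 0).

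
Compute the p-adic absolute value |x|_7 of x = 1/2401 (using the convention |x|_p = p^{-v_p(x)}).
|1/2401|_7 = 2401

Step 1 — compute v_7(x) by factoring powers of 7 out of the numerator and denominator: v_7(1/2401) = -4. Step 2 — apply |x|_p = p^{-v_p(x)} = 7^{4} = 2401.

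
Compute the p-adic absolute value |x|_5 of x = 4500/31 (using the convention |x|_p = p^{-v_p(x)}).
|4500/31|_5 = 1/125

Step 1 — compute v_5(x) by factoring powers of 5 out of the numerator and denominator: v_5(4500/31) = 3. Step 2 — apply |x|_p = p^{-v_p(x)} = 5^{-3} = 1/125.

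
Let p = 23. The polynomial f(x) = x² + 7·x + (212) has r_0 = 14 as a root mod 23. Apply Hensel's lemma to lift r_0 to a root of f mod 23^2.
r_1 = 60 (mod 529)

Hensel: r_{i+1} = r_i − f(r_i)·(f′(r_i))^{-1} mod 23^{i+2}, f′(x) = 2x + 7. Iterate:
  r_0 = 14 (mod 23)
  r_1 = 60 (mod 529)
Final: r = 60 satisfies f(r) ≡ 0 mod 23^2.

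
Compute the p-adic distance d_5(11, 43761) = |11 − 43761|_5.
d_5(11, 43761) = 1/3125

Step 1 — x − y = 11 − 43761 = -43750. Step 2 — v_5(-43750) = 5 (factor: -43750 = −(5^5 · 14); the sign does not affect v_p). Step 3 — |x − y|_5 = 5^{-5} = 1/3125.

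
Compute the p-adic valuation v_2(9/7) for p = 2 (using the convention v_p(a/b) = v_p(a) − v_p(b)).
v_2(9/7) = 0

Factor powers of 2 from the numerator and denominator of the reduced fraction: 9 = 2^0 · 9 and 7 = 2^0 · 7. Apply v_p(a/b) = v_p(a) − v_p(b): v_2(9/7) = 0 − 0 = 0.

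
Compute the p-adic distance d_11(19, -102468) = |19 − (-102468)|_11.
d_11(19, -102468) = 1/14641

Step 1 — x − y = 19 − (-102468) = 102487. Step 2 — v_11(102487) = 4 (factor: 102487 = (11^4 · 7); the sign does not affect v_p). Step 3 — |x − y|_11 = 11^{-4} = 1/14641.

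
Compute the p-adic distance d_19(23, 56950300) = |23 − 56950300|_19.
d_19(23, 56950300) = 1/2476099

Step 1 — x − y = 23 − 56950300 = -56950277. Step 2 — v_19(-56950277) = 5 (factor: -56950277 = −(19^5 · 23); the sign does not affect v_p). Step 3 — |x − y|_19 = 19^{-5} = 1/2476099.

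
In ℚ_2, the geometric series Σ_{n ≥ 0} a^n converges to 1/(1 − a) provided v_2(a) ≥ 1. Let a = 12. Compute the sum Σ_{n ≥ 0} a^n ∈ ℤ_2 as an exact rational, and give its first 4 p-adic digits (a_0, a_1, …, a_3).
Σ a^n = 1/(1 − a) = -1/11;  first 4 digits = (1, 0, 1, 1)

v_2(a) = 2 ≥ 1, so the series converges in ℤ_2 to 1/(1 − a) = 1/(1 − 12) = -1/11. Expand this rational in ℤ_2: compute digits iteratively via d_i = x_i mod 2, x_{i+1} = (x_i − d_i)/2. The first 4 digits are (1, 0, 1, 1).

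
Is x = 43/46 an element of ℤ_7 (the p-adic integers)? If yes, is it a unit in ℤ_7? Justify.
x ∈ ℤ_7^× (unit); v_7(x) = 0

ℤ_7 = {x ∈ ℚ_7 : v_7(x) ≥ 0} and ℤ_7^× = {x ∈ ℤ_7 : v_7(x) = 0}. Here v_7(43/46) = v_7(num) − v_7(den) = 0; compare against these criteria.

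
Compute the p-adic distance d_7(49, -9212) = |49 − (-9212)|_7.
d_7(49, -9212) = 1/343

Step 1 — x − y = 49 − (-9212) = 9261. Step 2 — v_7(9261) = 3 (factor: 9261 = (7^3 · 27); the sign does not affect v_p). Step 3 — |x − y|_7 = 7^{-3} = 1/343.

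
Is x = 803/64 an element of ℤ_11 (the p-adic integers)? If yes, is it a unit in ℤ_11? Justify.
x ∈ ℤ_11 but not a unit; v_11(x) = 1 > 0

ℤ_11 = {x ∈ ℚ_11 : v_11(x) ≥ 0} and ℤ_11^× = {x ∈ ℤ_11 : v_11(x) = 0}. Here v_11(803/64) = v_11(num) − v_11(den) = 1; compare against these criteria.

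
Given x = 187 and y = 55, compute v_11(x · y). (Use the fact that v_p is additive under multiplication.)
v_11(10285) = 2

v_p(x) = 1 (factor: 187 = 11^1 · 17); v_p(y) = 1 (factor: 55 = 11^1 · 5). Additivity: v_p(xy) = v_p(x) + v_p(y) = 1 + 1 = 2. (Direct check: xy = 10285 = 11^2 · (85).)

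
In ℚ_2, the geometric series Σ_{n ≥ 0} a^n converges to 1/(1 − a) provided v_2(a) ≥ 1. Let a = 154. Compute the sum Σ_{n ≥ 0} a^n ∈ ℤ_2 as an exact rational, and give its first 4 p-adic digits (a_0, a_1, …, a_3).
Σ a^n = 1/(1 − a) = -1/153;  first 4 digits = (1, 1, 1, 0)

v_2(a) = 1 ≥ 1, so the series converges in ℤ_2 to 1/(1 − a) = 1/(1 − 154) = -1/153. Expand this rational in ℤ_2: compute digits iteratively via d_i = x_i mod 2, x_{i+1} = (x_i − d_i)/2. The first 4 digits are (1, 1, 1, 0).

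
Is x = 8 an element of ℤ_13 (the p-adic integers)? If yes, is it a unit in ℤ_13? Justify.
x ∈ ℤ_13^× (unit); v_13(x) = 0

ℤ_13 = {x ∈ ℚ_13 : v_13(x) ≥ 0} and ℤ_13^× = {x ∈ ℤ_13 : v_13(x) = 0}. Here v_13(8) = v_13(num) − v_13(den) = 0; compare against these criteria.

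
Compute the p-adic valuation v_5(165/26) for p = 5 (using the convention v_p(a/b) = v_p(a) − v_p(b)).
v_5(165/26) = 1

Factor powers of 5 from the numerator and denominator of the reduced fraction: 165 = 5^1 · 33 and 26 = 5^0 · 26. Apply v_p(a/b) = v_p(a) − v_p(b): v_5(165/26) = 1 − 0 = 1.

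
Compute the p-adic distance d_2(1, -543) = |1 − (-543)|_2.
d_2(1, -543) = 1/32

Step 1 — x − y = 1 − (-543) = 544. Step 2 — v_2(544) = 5 (factor: 544 = (2^5 · 17); the sign does not affect v_p). Step 3 — |x − y|_2 = 2^{-5} = 1/32.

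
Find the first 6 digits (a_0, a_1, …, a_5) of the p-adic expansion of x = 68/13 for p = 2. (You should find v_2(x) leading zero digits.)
(a_0, …, a_5) = (0, 0, 1, 0, 1, 0)

v_2(68/13) = 2, so a_0 = ... = a_1 = 0. Factor out: x = 2^2 · u with u = 17/13 a unit in ℤ_2. Expand u iteratively via a_{v+i} = u_i mod 2, u_{i+1} = (u_i − a_{v+i})/2:
  u_0 = 17/13;  a_2 = 1;  u_1 = (u_0 − 1)/2 = 2/13
  u_1 = 2/13;  a_3 = 0;  u_2 = (u_1 − 0)/2 = 1/13
  u_2 = 1/13;  a_4 = 1;  u_3 = (u_2 − 1)/2 = -6/13
  u_3 = -6/13;  a_5 = 0;  u_4 = (u_3 − 0)/2 = -3/13
Digits: (0, 0, 1, 0, 1, 0).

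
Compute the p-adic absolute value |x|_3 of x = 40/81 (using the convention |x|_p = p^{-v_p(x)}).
|40/81|_3 = 81

Step 1 — compute v_3(x) by factoring powers of 3 out of the numerator and denominator: v_3(40/81) = -4. Step 2 — apply |x|_p = p^{-v_p(x)} = 3^{4} = 81.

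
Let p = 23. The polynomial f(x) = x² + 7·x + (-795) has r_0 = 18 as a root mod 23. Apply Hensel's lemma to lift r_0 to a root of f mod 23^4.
r_3 = 26882 (mod 279841)

Hensel: r_{i+1} = r_i − f(r_i)·(f′(r_i))^{-1} mod 23^{i+2}, f′(x) = 2x + 7. Iterate:
  r_0 = 18 (mod 23)
  r_1 = 432 (mod 529)
  r_2 = 2548 (mod 12167)
  r_3 = 26882 (mod 279841)
Final: r = 26882 satisfies f(r) ≡ 0 mod 23^4.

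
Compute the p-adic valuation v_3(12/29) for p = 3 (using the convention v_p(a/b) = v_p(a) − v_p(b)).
v_3(12/29) = 1

Factor powers of 3 from the numerator and denominator of the reduced fraction: 12 = 3^1 · 4 and 29 = 3^0 · 29. Apply v_p(a/b) = v_p(a) − v_p(b): v_3(12/29) = 1 − 0 = 1.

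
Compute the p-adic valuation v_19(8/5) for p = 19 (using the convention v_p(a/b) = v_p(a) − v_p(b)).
v_19(8/5) = 0

Factor powers of 19 from the numerator and denominator of the reduced fraction: 8 = 19^0 · 8 and 5 = 19^0 · 5. Apply v_p(a/b) = v_p(a) − v_p(b): v_19(8/5) = 0 − 0 = 0.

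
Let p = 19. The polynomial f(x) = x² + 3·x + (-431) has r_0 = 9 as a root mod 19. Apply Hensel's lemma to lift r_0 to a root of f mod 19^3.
r_2 = 3600 (mod 6859)

Hensel: r_{i+1} = r_i − f(r_i)·(f′(r_i))^{-1} mod 19^{i+2}, f′(x) = 2x + 3. Iterate:
  r_0 = 9 (mod 19)
  r_1 = 351 (mod 361)
  r_2 = 3600 (mod 6859)
Final: r = 3600 satisfies f(r) ≡ 0 mod 19^3.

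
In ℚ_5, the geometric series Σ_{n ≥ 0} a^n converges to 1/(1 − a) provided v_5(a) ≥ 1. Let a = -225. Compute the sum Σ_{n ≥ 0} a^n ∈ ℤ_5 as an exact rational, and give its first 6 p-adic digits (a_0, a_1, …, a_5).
Σ a^n = 1/(1 − a) = 1/226;  first 6 digits = (1, 0, 1, 3, 0, 1)

v_5(a) = 2 ≥ 1, so the series converges in ℤ_5 to 1/(1 − a) = 1/(1 − (-225)) = 1/226. Expand this rational in ℤ_5: compute digits iteratively via d_i = x_i mod 5, x_{i+1} = (x_i − d_i)/5. The first 6 digits are (1, 0, 1, 3, 0, 1).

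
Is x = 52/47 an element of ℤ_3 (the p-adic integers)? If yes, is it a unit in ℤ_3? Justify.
x ∈ ℤ_3^× (unit); v_3(x) = 0

ℤ_3 = {x ∈ ℚ_3 : v_3(x) ≥ 0} and ℤ_3^× = {x ∈ ℤ_3 : v_3(x) = 0}. Here v_3(52/47) = v_3(num) − v_3(den) = 0; compare against these criteria.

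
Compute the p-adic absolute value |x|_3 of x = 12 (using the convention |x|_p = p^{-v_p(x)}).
|12|_3 = 1/3

Step 1 — compute v_3(x) by factoring powers of 3 out of the numerator and denominator: v_3(12) = 1. Step 2 — apply |x|_p = p^{-v_p(x)} = 3^{-1} = 1/3.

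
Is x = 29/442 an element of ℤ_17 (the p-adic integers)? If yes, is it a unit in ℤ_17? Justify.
x ∉ ℤ_17 (v_17(x) = -1 < 0)

ℤ_17 = {x ∈ ℚ_17 : v_17(x) ≥ 0} and ℤ_17^× = {x ∈ ℤ_17 : v_17(x) = 0}. Here v_17(29/442) = v_17(num) − v_17(den) = -1; compare against these criteria.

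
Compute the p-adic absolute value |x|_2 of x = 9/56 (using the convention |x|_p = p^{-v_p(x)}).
|9/56|_2 = 8

Step 1 — compute v_2(x) by factoring powers of 2 out of the numerator and denominator: v_2(9/56) = -3. Step 2 — apply |x|_p = p^{-v_p(x)} = 2^{3} = 8.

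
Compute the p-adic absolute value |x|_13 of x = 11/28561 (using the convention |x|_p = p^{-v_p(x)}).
|11/28561|_13 = 28561

Step 1 — compute v_13(x) by factoring powers of 13 out of the numerator and denominator: v_13(11/28561) = -4. Step 2 — apply |x|_p = p^{-v_p(x)} = 13^{4} = 28561.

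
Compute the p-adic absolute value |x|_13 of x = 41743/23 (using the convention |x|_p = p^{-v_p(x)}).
|41743/23|_13 = 1/2197

Step 1 — compute v_13(x) by factoring powers of 13 out of the numerator and denominator: v_13(41743/23) = 3. Step 2 — apply |x|_p = p^{-v_p(x)} = 13^{-3} = 1/2197.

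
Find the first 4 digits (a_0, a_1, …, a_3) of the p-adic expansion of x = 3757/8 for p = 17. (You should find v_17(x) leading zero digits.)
(a_0, …, a_3) = (0, 0, 8, 6)

v_17(3757/8) = 2, so a_0 = ... = a_1 = 0. Factor out: x = 17^2 · u with u = 13/8 a unit in ℤ_17. Expand u iteratively via a_{v+i} = u_i mod 17, u_{i+1} = (u_i − a_{v+i})/17:
  u_0 = 13/8;  a_2 = 8;  u_1 = (u_0 − 8)/17 = -3/8
  u_1 = -3/8;  a_3 = 6;  u_2 = (u_1 − 6)/17 = -3/8
Digits: (0, 0, 8, 6).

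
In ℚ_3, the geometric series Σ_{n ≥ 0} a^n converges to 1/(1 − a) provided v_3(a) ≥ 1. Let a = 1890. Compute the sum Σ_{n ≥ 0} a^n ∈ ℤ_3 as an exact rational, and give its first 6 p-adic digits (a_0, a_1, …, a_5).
Σ a^n = 1/(1 − a) = -1/1889;  first 6 digits = (1, 0, 0, 1, 2, 1)

v_3(a) = 3 ≥ 1, so the series converges in ℤ_3 to 1/(1 − a) = 1/(1 − 1890) = -1/1889. Expand this rational in ℤ_3: compute digits iteratively via d_i = x_i mod 3, x_{i+1} = (x_i − d_i)/3. The first 6 digits are (1, 0, 0, 1, 2, 1).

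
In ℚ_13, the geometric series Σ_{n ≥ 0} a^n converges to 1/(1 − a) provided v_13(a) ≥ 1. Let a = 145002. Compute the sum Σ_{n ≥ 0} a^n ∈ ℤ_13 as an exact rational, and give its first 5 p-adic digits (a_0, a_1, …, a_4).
Σ a^n = 1/(1 − a) = -1/145001;  first 5 digits = (1, 0, 0, 1, 5)

v_13(a) = 3 ≥ 1, so the series converges in ℤ_13 to 1/(1 − a) = 1/(1 − 145002) = -1/145001. Expand this rational in ℤ_13: compute digits iteratively via d_i = x_i mod 13, x_{i+1} = (x_i − d_i)/13. The first 5 digits are (1, 0, 0, 1, 5).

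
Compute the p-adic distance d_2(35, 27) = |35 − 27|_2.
d_2(35, 27) = 1/8

Step 1 — x − y = 35 − 27 = 8. Step 2 — v_2(8) = 3 (factor: 8 = (2^3 · 1); the sign does not affect v_p). Step 3 — |x − y|_2 = 2^{-3} = 1/8.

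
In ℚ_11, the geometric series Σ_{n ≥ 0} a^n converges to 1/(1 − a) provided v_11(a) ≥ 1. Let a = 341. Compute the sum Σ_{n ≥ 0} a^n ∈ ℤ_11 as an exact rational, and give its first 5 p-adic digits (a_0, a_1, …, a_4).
Σ a^n = 1/(1 − a) = -1/340;  first 5 digits = (1, 9, 6, 2, 4)

v_11(a) = 1 ≥ 1, so the series converges in ℤ_11 to 1/(1 − a) = 1/(1 − 341) = -1/340. Expand this rational in ℤ_11: compute digits iteratively via d_i = x_i mod 11, x_{i+1} = (x_i − d_i)/11. The first 5 digits are (1, 9, 6, 2, 4).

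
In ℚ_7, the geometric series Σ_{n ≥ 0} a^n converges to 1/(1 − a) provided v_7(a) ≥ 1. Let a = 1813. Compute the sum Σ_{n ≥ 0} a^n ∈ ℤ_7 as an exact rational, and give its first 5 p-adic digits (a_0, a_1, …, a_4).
Σ a^n = 1/(1 − a) = -1/1812;  first 5 digits = (1, 0, 2, 5, 4)

v_7(a) = 2 ≥ 1, so the series converges in ℤ_7 to 1/(1 − a) = 1/(1 − 1813) = -1/1812. Expand this rational in ℤ_7: compute digits iteratively via d_i = x_i mod 7, x_{i+1} = (x_i − d_i)/7. The first 5 digits are (1, 0, 2, 5, 4).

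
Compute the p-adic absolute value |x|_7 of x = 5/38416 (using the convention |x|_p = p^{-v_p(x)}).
|5/38416|_7 = 2401

Step 1 — compute v_7(x) by factoring powers of 7 out of the numerator and denominator: v_7(5/38416) = -4. Step 2 — apply |x|_p = p^{-v_p(x)} = 7^{4} = 2401.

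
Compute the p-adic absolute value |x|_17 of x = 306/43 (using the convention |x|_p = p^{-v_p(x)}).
|306/43|_17 = 1/17

Step 1 — compute v_17(x) by factoring powers of 17 out of the numerator and denominator: v_17(306/43) = 1. Step 2 — apply |x|_p = p^{-v_p(x)} = 17^{-1} = 1/17.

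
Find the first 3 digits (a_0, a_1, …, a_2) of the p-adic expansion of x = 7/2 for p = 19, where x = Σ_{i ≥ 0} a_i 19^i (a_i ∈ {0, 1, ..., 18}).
(a_0, …, a_2) = (13, 9, 9)

v_19(7/2) = 0 (numerator and denominator both coprime to 19), so x ∈ ℤ_19^×. Compute digits iteratively via a_i = x_i mod 19, x_{i+1} = (x_i − a_i)/19, with x_0 = x:
  x_0 = 7/2;  a_0 = 13;  x_1 = (x_0 − 13)/19 = -1/2
  x_1 = -1/2;  a_1 = 9;  x_2 = (x_1 − 9)/19 = -1/2
  x_2 = -1/2;  a_2 = 9;  x_3 = (x_2 − 9)/19 = -1/2
Digits: (13, 9, 9).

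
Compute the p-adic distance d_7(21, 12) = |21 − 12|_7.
d_7(21, 12) = 1

Step 1 — x − y = 21 − 12 = 9. Step 2 — v_7(9) = 0 (factor: 9 = (7^0 · 9); the sign does not affect v_p). Step 3 — |x − y|_7 = 7^{0} = 1.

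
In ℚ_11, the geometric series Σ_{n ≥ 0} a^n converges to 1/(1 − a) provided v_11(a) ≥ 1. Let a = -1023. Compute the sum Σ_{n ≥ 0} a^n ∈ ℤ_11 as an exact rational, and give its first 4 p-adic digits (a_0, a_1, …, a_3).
Σ a^n = 1/(1 − a) = 1/1024;  first 4 digits = (1, 6, 5, 0)

v_11(a) = 1 ≥ 1, so the series converges in ℤ_11 to 1/(1 − a) = 1/(1 − (-1023)) = 1/1024. Expand this rational in ℤ_11: compute digits iteratively via d_i = x_i mod 11, x_{i+1} = (x_i − d_i)/11. The first 4 digits are (1, 6, 5, 0).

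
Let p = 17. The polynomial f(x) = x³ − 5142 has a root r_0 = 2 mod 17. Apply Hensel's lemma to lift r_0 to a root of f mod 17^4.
r_3 = 38626 (mod 83521)

Hensel: r_{i+1} = r_i − f(r_i)/f′(r_i) mod 17^{i+2}, where f′(x) = 3x². Iterate:
  r_0 = 2 (mod 17)
  r_1 = 189 (mod 289)
  r_2 = 4235 (mod 4913)
  r_3 = 38626 (mod 83521)
Final: r = 38626 with f(r) ≡ 0 mod 17^4.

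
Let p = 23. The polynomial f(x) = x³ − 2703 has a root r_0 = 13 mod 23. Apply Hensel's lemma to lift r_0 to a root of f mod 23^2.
r_1 = 519 (mod 529)

Hensel: r_{i+1} = r_i − f(r_i)/f′(r_i) mod 23^{i+2}, where f′(x) = 3x². Iterate:
  r_0 = 13 (mod 23)
  r_1 = 519 (mod 529)
Final: r = 519 with f(r) ≡ 0 mod 23^2.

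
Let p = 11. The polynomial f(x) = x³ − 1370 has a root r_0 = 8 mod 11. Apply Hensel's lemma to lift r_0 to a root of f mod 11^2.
r_1 = 107 (mod 121)

Hensel: r_{i+1} = r_i − f(r_i)/f′(r_i) mod 11^{i+2}, where f′(x) = 3x². Iterate:
  r_0 = 8 (mod 11)
  r_1 = 107 (mod 121)
Final: r = 107 with f(r) ≡ 0 mod 11^2.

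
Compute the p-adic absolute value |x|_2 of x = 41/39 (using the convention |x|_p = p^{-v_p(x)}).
|41/39|_2 = 1

Step 1 — compute v_2(x) by factoring powers of 2 out of the numerator and denominator: v_2(41/39) = 0. Step 2 — apply |x|_p = p^{-v_p(x)} = 2^{0} = 1.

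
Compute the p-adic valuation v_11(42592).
v_11(42592) = 3

v_11(n) is the largest exponent k such that 11^k divides n. Factor out: 42592 = 11^3 · 32. (Sign doesn't affect v_p.) So v_11(42592) = 3.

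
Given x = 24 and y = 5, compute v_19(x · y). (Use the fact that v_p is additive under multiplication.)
v_19(120) = 0

v_p(x) = 0 (factor: 24 = 19^0 · 24); v_p(y) = 0 (factor: 5 = 19^0 · 5). Additivity: v_p(xy) = v_p(x) + v_p(y) = 0 + 0 = 0. (Direct check: xy = 120 = 19^0 · (120).)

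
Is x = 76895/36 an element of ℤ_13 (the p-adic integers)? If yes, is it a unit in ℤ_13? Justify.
x ∈ ℤ_13 but not a unit; v_13(x) = 3 > 0

ℤ_13 = {x ∈ ℚ_13 : v_13(x) ≥ 0} and ℤ_13^× = {x ∈ ℤ_13 : v_13(x) = 0}. Here v_13(76895/36) = v_13(num) − v_13(den) = 3; compare against these criteria.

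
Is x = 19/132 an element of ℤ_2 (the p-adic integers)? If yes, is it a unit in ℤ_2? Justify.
x ∉ ℤ_2 (v_2(x) = -2 < 0)

ℤ_2 = {x ∈ ℚ_2 : v_2(x) ≥ 0} and ℤ_2^× = {x ∈ ℤ_2 : v_2(x) = 0}. Here v_2(19/132) = v_2(num) − v_2(den) = -2; compare against these criteria.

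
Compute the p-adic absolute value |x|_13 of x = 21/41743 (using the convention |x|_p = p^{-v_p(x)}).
|21/41743|_13 = 2197

Step 1 — compute v_13(x) by factoring powers of 13 out of the numerator and denominator: v_13(21/41743) = -3. Step 2 — apply |x|_p = p^{-v_p(x)} = 13^{3} = 2197.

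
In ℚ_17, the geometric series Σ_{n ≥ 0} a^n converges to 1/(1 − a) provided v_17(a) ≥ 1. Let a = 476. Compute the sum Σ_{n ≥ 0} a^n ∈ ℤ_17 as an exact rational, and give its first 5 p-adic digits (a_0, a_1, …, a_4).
Σ a^n = 1/(1 − a) = -1/475;  first 5 digits = (1, 11, 3, 0, 6)

v_17(a) = 1 ≥ 1, so the series converges in ℤ_17 to 1/(1 − a) = 1/(1 − 476) = -1/475. Expand this rational in ℤ_17: compute digits iteratively via d_i = x_i mod 17, x_{i+1} = (x_i − d_i)/17. The first 5 digits are (1, 11, 3, 0, 6).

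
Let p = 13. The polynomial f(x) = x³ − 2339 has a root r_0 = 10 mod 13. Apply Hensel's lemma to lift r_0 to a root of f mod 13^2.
r_1 = 166 (mod 169)

Hensel: r_{i+1} = r_i − f(r_i)/f′(r_i) mod 13^{i+2}, where f′(x) = 3x². Iterate:
  r_0 = 10 (mod 13)
  r_1 = 166 (mod 169)
Final: r = 166 with f(r) ≡ 0 mod 13^2.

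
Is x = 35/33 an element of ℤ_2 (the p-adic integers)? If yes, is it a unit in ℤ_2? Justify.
x ∈ ℤ_2^× (unit); v_2(x) = 0

ℤ_2 = {x ∈ ℚ_2 : v_2(x) ≥ 0} and ℤ_2^× = {x ∈ ℤ_2 : v_2(x) = 0}. Here v_2(35/33) = v_2(num) − v_2(den) = 0; compare against these criteria.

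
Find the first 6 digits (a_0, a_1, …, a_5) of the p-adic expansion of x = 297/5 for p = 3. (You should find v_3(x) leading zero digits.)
(a_0, …, a_5) = (0, 0, 0, 1, 1, 1)

v_3(297/5) = 3, so a_0 = ... = a_2 = 0. Factor out: x = 3^3 · u with u = 11/5 a unit in ℤ_3. Expand u iteratively via a_{v+i} = u_i mod 3, u_{i+1} = (u_i − a_{v+i})/3:
  u_0 = 11/5;  a_3 = 1;  u_1 = (u_0 − 1)/3 = 2/5
  u_1 = 2/5;  a_4 = 1;  u_2 = (u_1 − 1)/3 = -1/5
  u_2 = -1/5;  a_5 = 1;  u_3 = (u_2 − 1)/3 = -2/5
Digits: (0, 0, 0, 1, 1, 1).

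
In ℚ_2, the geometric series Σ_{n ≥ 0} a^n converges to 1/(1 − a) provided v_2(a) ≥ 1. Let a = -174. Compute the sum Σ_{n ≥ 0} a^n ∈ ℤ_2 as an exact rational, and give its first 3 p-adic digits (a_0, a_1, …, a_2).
Σ a^n = 1/(1 − a) = 1/175;  first 3 digits = (1, 1, 1)

v_2(a) = 1 ≥ 1, so the series converges in ℤ_2 to 1/(1 − a) = 1/(1 − (-174)) = 1/175. Expand this rational in ℤ_2: compute digits iteratively via d_i = x_i mod 2, x_{i+1} = (x_i − d_i)/2. The first 3 digits are (1, 1, 1).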